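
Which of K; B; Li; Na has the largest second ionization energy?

After 1 electron has been removed, what remains? K⁺ is the bare [Ar] core; B⁺ still has 2 valence electrons; Li⁺ is the bare [He] core; Na⁺ is the bare [Ne] core.
Core electrons are held far more tightly than valence electrons, so K, Na and Li top the IE_2 order.
Tabulated IE_2 (kJ/mol): K 3052, B 2427, Li 7298, Na 4562.
Overall IE_2 order: B < K < Na < Li.

Li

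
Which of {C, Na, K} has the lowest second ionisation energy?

IE_2 is the cost of taking one more electron from the +1 cation: C⁺ still has 3 valence electrons; Na⁺ is the bare [Ne] core; K⁺ is the bare [Ar] core.
Pulling an electron out of a noble-gas core costs far more than removing a remaining valence electron, so K and Na sit at the high end of IE_2.
Approximate IE_2 values (kJ/mol): C 2353, Na 4562, K 3052.
Overall IE_2 order: C < K < Na.

C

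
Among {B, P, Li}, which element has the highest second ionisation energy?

IE_2 is the cost of taking one more electron from the +1 cation: B⁺ still has 2 valence electrons; P⁺ still has 4 valence electrons; Li⁺ is the bare [He] core.
Core electrons are held far more tightly than valence electrons, so Li tops the IE_2 order.
Valence configurations: B⁺ [He]2s², P⁺ [Ne]3s²3p².
Tabulated IE_2 (kJ/mol): B 2427, P 1907, Li 7298.
Hence IE_2: P < B < Li.

Li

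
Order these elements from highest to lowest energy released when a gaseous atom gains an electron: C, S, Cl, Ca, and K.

Cl > S > C > K > Ca

C is in period 2, group 14; S is in period 3, group 16; Cl is in period 3, group 17; K is in period 4, group 1; Ca is in period 4, group 2.
EA tends to increase across a period and decrease down a group, though the pattern is less regular than for IE or radius.
These span different periods and groups, so the two trends combine.
K > Ca: this pair runs against the simple trend — see the exception note.
C > K: both effects reinforce here, so C is clearly the higher of the two.
S > C: period and group pull opposite ways; the across-period shift dominates (200 vs 122 kJ/mol).
Cl > S: Cl lies to the right of S in period 3, so the across-period effect alone puts Cl higher.
Note the exception: K has a higher electron affinity than Ca, contrary to the simple trend — adding an electron to Ca (ns²) has to open a new, higher-energy np subshell, which is unfavourable.
Tabulated electron affinity (kJ/mol): C 122, S 200, Cl 349, K 48, Ca 2.
So from highest to lowest: Cl > S > C > K > Ca.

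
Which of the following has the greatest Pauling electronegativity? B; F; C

F

B is in period 2, group 13; C is in period 2, group 14; F is in period 2, group 17.
Smaller atoms with higher effective nuclear charge are more electronegative.
All lie in period 2, so electronegativity increases left to right.
The greatest Pauling electronegativity among these belongs to F.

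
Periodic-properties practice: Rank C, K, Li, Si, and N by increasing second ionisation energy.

Consider each +1 ion: C⁺ still has 3 valence electrons; K⁺ is the bare [Ar] core; Li⁺ is the bare [He] core; Si⁺ still has 3 valence electrons; N⁺ still has 4 valence electrons.
Core electrons are held far more tightly than valence electrons, so K and Li top the IE_2 order.
Valence configurations: C⁺ [He]2s²2p¹, Si⁺ [Ne]3s²3p¹, N⁺ [He]2s²2p².
The numbers (kJ/mol): C 2353, K 3052, Li 7298, Si 1577, N 2856.
So the second ionization energies run Si < C < N < K < Li.

Si < C < N < K < Li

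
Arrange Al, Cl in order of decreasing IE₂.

After 1 electron has been removed, what remains? Al⁺ still has 2 valence electrons; Cl⁺ still has 6 valence electrons.
All are still removing valence electrons, so compare the +1 ions as you would atoms: IE_2 generally rises across a period (higher Z_eff) and falls down a group (larger shell), subject to the usual subshell exceptions.
Valence configurations: Al⁺ [Ne]3s², Cl⁺ [Ne]3s²3p⁴.
Tabulated IE_2 (kJ/mol): Al 1817, Cl 2298.
Hence IE_2: Al < Cl.

Cl > Al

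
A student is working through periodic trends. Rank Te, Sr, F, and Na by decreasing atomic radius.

F is in period 2, group 17; Na is in period 3, group 1; Sr is in period 5, group 2; Te is in period 5, group 16.
Across a period the added protons contract the valence shell; down a group each new principal shell makes the atom larger.
Neither a single period nor a single group — weigh both effects.
Te > F: both effects reinforce here, so Te is clearly the larger of the two.
Na > Te: period and group pull opposite ways; the across-period shift dominates (155 vs 136 pm).
Sr > Na: period and group pull opposite ways; the down-group shift dominates (185 vs 155 pm).
Tabulated atomic radius (pm): F 64, Na 155, Sr 185, Te 136.
So from largest to smallest: Sr > Na > Te > F.

Sr, Na, Te, F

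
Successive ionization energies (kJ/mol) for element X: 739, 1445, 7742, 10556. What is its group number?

Group 2

Look for the largest jump between consecutive ionization energies: IE3/IE2 ≈ 5.4, far larger than any earlier ratio.
That jump marks the point where a core electron is being removed. So the atom has 2 valence electrons.
A main-group element with 2 valence electrons is in group 2.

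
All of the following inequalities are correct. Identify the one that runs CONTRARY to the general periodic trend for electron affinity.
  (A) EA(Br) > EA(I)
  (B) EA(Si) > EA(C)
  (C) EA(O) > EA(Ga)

(B)

The general trend: electron affinity increases across a period and decreases down a group.
(A) Br (period 4, group 17) vs I (period 5, group 17): the stated order agrees with the simple trend.
(B) Si (period 3, group 14) vs C (period 2, group 14): the stated order contradicts the simple trend.
(C) O (period 2, group 16) vs Ga (period 4, group 13): the stated order agrees with the simple trend.
The exception is (B): Si's larger, more diffuse 3p orbitals accept an added electron slightly more readily than C's compact 2p.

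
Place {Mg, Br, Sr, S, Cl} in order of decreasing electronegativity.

Cl > Br > S > Mg > Sr

EN rises left→right (higher Z_eff, smaller atoms) and falls top→bottom (larger, more shielded atoms).
Neither a single period nor a single group — weigh both effects.
Mg > Sr: Mg sits above Sr in group 2, so the down-group effect alone puts Mg higher.
S > Mg: S lies to the right of Mg in period 3, so the across-period effect alone puts S higher.
Br > S: the two effects oppose for this pair; the across-period effect wins (2.96 vs 2.58).
Cl > Br: Cl sits above Br in group 17, so the down-group effect alone puts Cl higher.
Tabulated electronegativity (Pauling): Mg 1.31, S 2.58, Cl 3.16, Br 2.96, Sr 0.95.
So from highest to lowest: Cl > Br > S > Mg > Sr.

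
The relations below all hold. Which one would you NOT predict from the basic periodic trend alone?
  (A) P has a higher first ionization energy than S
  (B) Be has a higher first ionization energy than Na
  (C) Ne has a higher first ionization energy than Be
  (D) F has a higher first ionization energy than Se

The general trend: first ionization energy increases across a period and decreases down a group.
(A) P (period 3, group 15) vs S (period 3, group 16): the stated order contradicts the simple trend.
(B) Be (period 2, group 2) vs Na (period 3, group 1): the stated order agrees with the simple trend.
(C) Ne (period 2, group 18) vs Be (period 2, group 2): the stated order agrees with the simple trend.
(D) F (period 2, group 17) vs Se (period 4, group 16): the stated order agrees with the simple trend.
The exception is (A): S (3p⁴) ionizes more easily than half-filled P (3p³) because the paired 3p electron in S is pushed out by e⁻–e⁻ repulsion.

(A)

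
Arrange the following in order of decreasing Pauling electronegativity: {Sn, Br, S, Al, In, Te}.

Al is in period 3, group 13; S is in period 3, group 16; Br is in period 4, group 17; In is in period 5, group 13; Sn is in period 5, group 14; Te is in period 5, group 16.
Atoms toward the upper right of the periodic table pull bonding electrons most strongly.
Neither a single period nor a single group — weigh both effects.
In > Al: this pair runs against the simple trend — see the exception note.
Sn > In: Sn lies to the right of In in period 5, so the across-period effect alone puts Sn higher.
Te > Sn: both are in period 5; the period trend gives Te the larger value.
S > Te: S sits above Te in group 16, so the down-group effect alone puts S higher.
Br > S: period and group pull opposite ways; the across-period shift dominates (2.96 vs 2.58).
Note the exception: In has a higher electronegativity than Al, contrary to the simple trend — poor shielding by filled d (and f) subshells raises the heavier element's effective nuclear charge more than the simple down-group trend predicts.
For reference (Pauling): Al 1.61, S 2.58, Br 2.96, In 1.78, Sn 1.96, Te 2.10.
So from highest to lowest: Br > S > Te > Sn > In > Al.

Br > S > Te > Sn > In > Al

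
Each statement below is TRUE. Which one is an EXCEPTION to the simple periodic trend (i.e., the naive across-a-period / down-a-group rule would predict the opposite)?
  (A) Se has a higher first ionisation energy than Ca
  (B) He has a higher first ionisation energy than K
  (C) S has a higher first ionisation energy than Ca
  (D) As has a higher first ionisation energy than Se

(D)

The general trend: first ionisation energy increases across a period and decreases down a group.
(A) Se (period 4, group 16) vs Ca (period 4, group 2): the stated order agrees with the simple trend.
(B) He (period 1, group 18) vs K (period 4, group 1): the stated order agrees with the simple trend.
(C) S (period 3, group 16) vs Ca (period 4, group 2): the stated order agrees with the simple trend.
(D) As (period 4, group 15) vs Se (period 4, group 16): the stated order contradicts the simple trend.
The exception is (D): Se (4p⁴) ionizes more easily than half-filled As (4p³).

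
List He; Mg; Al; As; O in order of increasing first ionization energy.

Al, Mg, As, O, He

He is in period 1, group 18; O is in period 2, group 16; Mg is in period 3, group 2; Al is in period 3, group 13; As is in period 4, group 15.
Removing the outermost electron gets harder across a period and easier down a group.
Here both period and group differ, so the two effects have to be weighed against each other.
Mg > Al: this pair runs against the simple trend — see the exception note.
As > Mg: the two effects oppose for this pair; the across-period effect wins (947 vs 738 kJ/mol).
O > As: both effects reinforce here, so O is clearly the higher of the two.
He > O: relative to O, both the across-period and down-group shifts push He's first ionization energy up.
Note the exception: Mg has a higher first ionization energy than Al, contrary to the simple trend — Al's single 3p electron is easier to remove than one from Mg's filled 3s².
Approximate values (kJ/mol): He 2372, O 1314, Mg 738, Al 578, As 947.
So from lowest to highest: Al < Mg < As < O < He.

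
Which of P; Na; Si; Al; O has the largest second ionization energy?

Na

IE_2 is the cost of taking one more electron from the +1 cation: P⁺ still has 4 valence electrons; Na⁺ is the bare [Ne] core; Si⁺ still has 3 valence electrons; Al⁺ still has 2 valence electrons; O⁺ still has 5 valence electrons.
Core electrons are held far more tightly than valence electrons, so Na tops the IE_2 order.
Valence configurations: P⁺ [Ne]3s²3p², Si⁺ [Ne]3s²3p¹, Al⁺ [Ne]3s², O⁺ [He]2s²2p³.
Si⁺ loses a lone 3p electron whereas Al⁺ must break into a filled 3s² pair, so IE_2(Al) > IE_2(Si) even though Si has the higher nuclear charge.
Tabulated IE_2 (kJ/mol): P 1907, Na 4562, Si 1577, Al 1817, O 3388.
Hence IE_2: Si < Al < P < O < Na.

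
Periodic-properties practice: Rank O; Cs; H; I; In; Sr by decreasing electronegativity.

H is in period 1, group 1; O is in period 2, group 16; Sr is in period 5, group 2; In is in period 5, group 13; I is in period 5, group 17; Cs is in period 6, group 1.
Smaller atoms with higher effective nuclear charge are more electronegative.
Here both period and group differ, so the two effects have to be weighed against each other.
Sr > Cs: relative to Cs, both the across-period and down-group shifts push Sr's electronegativity up.
In > Sr: In lies to the right of Sr in period 5, so the across-period effect alone puts In higher.
H > In: the two effects oppose for this pair; the down-group effect wins (2.20 vs 1.78).
I > H: the two effects oppose for this pair; the across-period effect wins (2.66 vs 2.20).
O > I: period and group pull opposite ways; the down-group shift dominates (3.44 vs 2.66).
For reference (Pauling): H 2.20, O 3.44, Sr 0.95, In 1.78, I 2.66, Cs 0.79.
So from highest to lowest: O > I > H > In > Sr > Cs.

O > I > H > In > Sr > Cs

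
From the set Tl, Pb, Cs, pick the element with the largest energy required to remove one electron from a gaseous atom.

Cs is in period 6, group 1; Tl is in period 6, group 13; Pb is in period 6, group 14.
Across a period the outer electron is held more tightly (higher IE₁); down a group it sits in a higher shell, more shielded, and comes off more easily.
All lie in period 6, so first ionization energy increases left to right.
The largest energy required to remove one electron from a gaseous atom among these belongs to Pb.

Pb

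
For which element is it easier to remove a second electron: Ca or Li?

Ca

After 1 electron has been removed, what remains? Ca⁺ still has 1 valence electron; Li⁺ is the bare [He] core.
Pulling an electron out of a noble-gas core costs far more than removing a remaining valence electron, so Li sits at the high end of IE_2.
Approximate IE_2 values (kJ/mol): Ca 1145, Li 7298.
So the second ionization energies run Ca < Li.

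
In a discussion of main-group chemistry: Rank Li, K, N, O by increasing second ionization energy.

N < K < O < Li

After 1 electron has been removed, what remains? Li⁺ is the bare [He] core; K⁺ is the bare [Ar] core; N⁺ still has 4 valence electrons; O⁺ still has 5 valence electrons.
Usually core removal costs more than valence removal, but here the competition is close: a tightly held n=2 valence electron can cost more to remove than an n=3 core electron, so the actual values have to decide it.
Valence configurations: N⁺ [He]2s²2p², O⁺ [He]2s²2p³.
The numbers (kJ/mol): Li 7298, K 3052, N 2856, O 3388.
So the second ionization energies run N < K < O < Li.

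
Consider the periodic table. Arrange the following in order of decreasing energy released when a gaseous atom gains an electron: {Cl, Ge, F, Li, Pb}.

Cl > F > Ge > Li > Pb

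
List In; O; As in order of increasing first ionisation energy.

In, As, O

O is in period 2, group 16; As is in period 4, group 15; In is in period 5, group 13.
Removing the outermost electron gets harder across a period and easier down a group.
These span different periods and groups, so the two trends combine.
As > In: relative to In, both the across-period and down-group shifts push As's first ionization energy up.
O > As: relative to As, both the across-period and down-group shifts push O's first ionization energy up.
Approximate values (kJ/mol): O 1314, As 947, In 558.
So from lowest to highest: In < As < O.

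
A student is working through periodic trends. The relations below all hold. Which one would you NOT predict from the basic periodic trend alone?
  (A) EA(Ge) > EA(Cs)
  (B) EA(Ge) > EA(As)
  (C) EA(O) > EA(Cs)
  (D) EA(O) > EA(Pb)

(B)

The general trend: electron affinity increases across a period and decreases down a group.
(A) Ge (period 4, group 14) vs Cs (period 6, group 1): the stated order agrees with the simple trend.
(B) Ge (period 4, group 14) vs As (period 4, group 15): the stated order contradicts the simple trend.
(C) O (period 2, group 16) vs Cs (period 6, group 1): the stated order agrees with the simple trend.
(D) O (period 2, group 16) vs Pb (period 6, group 14): the stated order agrees with the simple trend.
The exception is (B): adding an electron to As's half-filled 4p³ is unfavourable, so Ge (4p²) has the more exothermic EA.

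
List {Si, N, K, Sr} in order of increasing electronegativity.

K, Sr, Si, N

N is in period 2, group 15; Si is in period 3, group 14; K is in period 4, group 1; Sr is in period 5, group 2.
Electronegativity increases across a period and decreases down a group, tracking effective nuclear charge and atomic size.
These span different periods and groups, so the two trends combine.
Sr > K: the two effects oppose for this pair; the across-period effect wins (0.95 vs 0.82).
Si > Sr: both effects reinforce here, so Si is clearly the higher of the two.
N > Si: relative to Si, both the across-period and down-group shifts push N's electronegativity up.
Tabulated electronegativity (Pauling): N 3.04, Si 1.90, K 0.82, Sr 0.95.
So from lowest to highest: K < Sr < Si < N.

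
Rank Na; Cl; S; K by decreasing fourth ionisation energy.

Na > K > Cl > S

The fourth ionization energy removes an electron from the +3 ion. For each element: Na³⁺ is already 2 electrons into the core; Cl³⁺ still has 4 valence electrons; S³⁺ still has 3 valence electrons; K³⁺ is already 2 electrons into the core.
Pulling an electron out of a noble-gas core costs far more than removing a remaining valence electron, so K and Na sit at the high end of IE_4.
Valence configurations: Cl³⁺ [Ne]3s²3p², S³⁺ [Ne]3s²3p¹.
Tabulated IE_4 (kJ/mol): Na 9543, Cl 5159, S 4556, K 5877.
So the fourth ionization energies run S < Cl < K < Na.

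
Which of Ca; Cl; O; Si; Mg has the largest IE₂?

Consider each +1 ion: Ca⁺ still has 1 valence electron; Cl⁺ still has 6 valence electrons; O⁺ still has 5 valence electrons; Si⁺ still has 3 valence electrons; Mg⁺ still has 1 valence electron.
All are still removing valence electrons, so compare the +1 ions as you would atoms: IE_2 generally rises across a period (higher Z_eff) and falls down a group (larger shell), subject to the usual subshell exceptions.
Valence configurations: Ca⁺ [Ar]4s¹, Cl⁺ [Ne]3s²3p⁴, O⁺ [He]2s²2p³, Si⁺ [Ne]3s²3p¹, Mg⁺ [Ne]3s¹.
Tabulated IE_2 (kJ/mol): Ca 1145, Cl 2298, O 3388, Si 1577, Mg 1451.
Hence IE_2: Ca < Mg < Si < Cl < O.

O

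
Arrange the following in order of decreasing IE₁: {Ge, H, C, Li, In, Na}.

H > C > Ge > In > Li > Na

H is in period 1, group 1; Li is in period 2, group 1; C is in period 2, group 14; Na is in period 3, group 1; Ge is in period 4, group 14; In is in period 5, group 13.
IE₁ increases left→right with effective nuclear charge and decreases top→bottom as the valence shell moves farther out.
These span different periods and groups, so the two trends combine.
Li > Na: Li sits above Na in group 1, so the down-group effect alone puts Li higher.
In > Li: period and group pull opposite ways; the across-period shift dominates (558 vs 520 kJ/mol).
Ge > In: both effects reinforce here, so Ge is clearly the higher of the two.
C > Ge: C sits above Ge in group 14, so the down-group effect alone puts C higher.
H > C: period and group pull opposite ways; the down-group shift dominates (1312 vs 1086 kJ/mol).
Approximate values (kJ/mol): H 1312, Li 520, C 1086, Na 496, Ge 762, In 558.
So from highest to lowest: H > C > Ge > In > Li > Na.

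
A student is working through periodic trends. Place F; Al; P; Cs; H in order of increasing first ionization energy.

Cs < Al < P < H < F

H is in period 1, group 1; F is in period 2, group 17; Al is in period 3, group 13; P is in period 3, group 15; Cs is in period 6, group 1.
Across a period the outer electron is held more tightly (higher IE₁); down a group it sits in a higher shell, more shielded, and comes off more easily.
Neither a single period nor a single group — weigh both effects.
Al > Cs: both effects reinforce here, so Al is clearly the higher of the two.
P > Al: P lies to the right of Al in period 3, so the across-period effect alone puts P higher.
H > P: period and group pull opposite ways; the down-group shift dominates (1312 vs 1012 kJ/mol).
F > H: the two effects oppose for this pair; the across-period effect wins (1681 vs 1312 kJ/mol).
Tabulated first ionization energy (kJ/mol): H 1312, F 1681, Al 578, P 1012, Cs 376.
So from lowest to highest: Cs < Al < P < H < F.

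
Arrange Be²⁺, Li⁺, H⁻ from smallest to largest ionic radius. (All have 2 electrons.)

All of these have 2 electrons, so size is governed by nuclear charge alone: the more protons, the stronger the pull on the same electron cloud, and the smaller the ion.
Nuclear charges: Be²⁺ (Z=4), Li⁺ (Z=3), H⁻ (Z=1).
Smallest to largest: Be²⁺ < Li⁺ < H⁻.

Be²⁺ < Li⁺ < H⁻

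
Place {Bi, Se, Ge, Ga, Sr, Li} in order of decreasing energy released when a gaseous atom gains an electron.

Se > Ge > Bi > Li > Ga > Sr

Li is in period 2, group 1; Ga is in period 4, group 13; Ge is in period 4, group 14; Se is in period 4, group 16; Sr is in period 5, group 2; Bi is in period 6, group 15.
Adding an electron releases more energy for atoms nearer the top right (short of the noble gases).
Neither a single period nor a single group — weigh both effects.
Ga > Sr: both effects reinforce here, so Ga is clearly the higher of the two.
Li > Ga: period and group pull opposite ways; the down-group shift dominates (60 vs 29 kJ/mol).
Bi > Li: the two effects oppose for this pair; the across-period effect wins (91 vs 60 kJ/mol).
Ge > Bi: the two effects oppose for this pair; the down-group effect wins (119 vs 91 kJ/mol).
Se > Ge: Se lies to the right of Ge in period 4, so the across-period effect alone puts Se higher.
Approximate values (kJ/mol): Li 60, Ga 29, Ge 119, Se 195, Sr 5, Bi 91.
So from highest to lowest: Se > Ge > Bi > Li > Ga > Sr.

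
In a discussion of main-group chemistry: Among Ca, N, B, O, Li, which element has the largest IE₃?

Li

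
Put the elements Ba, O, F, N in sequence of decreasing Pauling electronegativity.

F, O, N, Ba

Atoms toward the upper right of the periodic table pull bonding electrons most strongly.
Here both period and group differ, so the two effects have to be weighed against each other.
N > Ba: both effects reinforce here, so N is clearly the higher of the two.
O > N: O lies to the right of N in period 2, so the across-period effect alone puts O higher.
F > O: F lies to the right of O in period 2, so the across-period effect alone puts F higher.
Tabulated electronegativity (Pauling): N 3.04, O 3.44, F 3.98, Ba 0.89.
So from highest to lowest: F > O > N > Ba.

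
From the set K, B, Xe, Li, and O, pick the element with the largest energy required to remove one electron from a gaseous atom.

O

Li is in period 2, group 1; B is in period 2, group 13; O is in period 2, group 16; K is in period 4, group 1; Xe is in period 5, group 18.
Removing the outermost electron gets harder across a period and easier down a group.
Neither a single period nor a single group — weigh both effects.
Li > K: Li sits above K in group 1, so the down-group effect alone puts Li higher.
B > Li: both are in period 2; the period trend gives B the larger value.
Xe > B: the two effects oppose for this pair; the across-period effect wins (1170 vs 801 kJ/mol).
O > Xe: the two effects oppose for this pair; the down-group effect wins (1314 vs 1170 kJ/mol).
Approximate values (kJ/mol): Li 520, B 801, O 1314, K 419, Xe 1170.
The largest energy required to remove one electron from a gaseous atom among these belongs to O.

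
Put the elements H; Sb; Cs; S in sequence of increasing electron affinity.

H is in period 1, group 1; S is in period 3, group 16; Sb is in period 5, group 15; Cs is in period 6, group 1.
Atoms with high Z_eff and room in the valence shell (especially the halogens) have the most exothermic electron affinities.
Neither a single period nor a single group — weigh both effects.
H > Cs: they share group 1; the group trend gives H the larger value.
Sb > H: period and group pull opposite ways; the across-period shift dominates (103 vs 73 kJ/mol).
S > Sb: both effects reinforce here, so S is clearly the higher of the two.
Approximate values (kJ/mol): H 73, S 200, Sb 103, Cs 46.
So from lowest to highest: Cs < H < Sb < S.

Cs < H < Sb < S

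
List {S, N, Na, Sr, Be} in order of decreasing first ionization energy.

Be is in period 2, group 2; N is in period 2, group 15; Na is in period 3, group 1; S is in period 3, group 16; Sr is in period 5, group 2.
IE₁ increases left→right with effective nuclear charge and decreases top→bottom as the valence shell moves farther out.
These span different periods and groups, so the two trends combine.
Sr > Na: period and group pull opposite ways; the across-period shift dominates (550 vs 496 kJ/mol).
Be > Sr: they share group 2; the group trend gives Be the larger value.
S > Be: period and group pull opposite ways; the across-period shift dominates (1000 vs 900 kJ/mol).
N > S: the two effects oppose for this pair; the down-group effect wins (1402 vs 1000 kJ/mol).
Tabulated first ionization energy (kJ/mol): Be 900, N 1402, Na 496, S 1000, Sr 550.
So from highest to lowest: N > S > Be > Sr > Na.

N > S > Be > Sr > Na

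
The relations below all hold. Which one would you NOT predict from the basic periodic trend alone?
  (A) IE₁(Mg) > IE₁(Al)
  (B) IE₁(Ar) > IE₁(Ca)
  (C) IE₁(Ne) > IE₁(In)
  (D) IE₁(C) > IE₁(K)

(A)

The general trend: IE₁ increases across a period and decreases down a group.
(A) Mg (period 3, group 2) vs Al (period 3, group 13): the stated order contradicts the simple trend.
(B) Ar (period 3, group 18) vs Ca (period 4, group 2): the stated order agrees with the simple trend.
(C) Ne (period 2, group 18) vs In (period 5, group 13): the stated order agrees with the simple trend.
(D) C (period 2, group 14) vs K (period 4, group 1): the stated order agrees with the simple trend.
The exception is (A): Al's single 3p electron is easier to remove than one from Mg's filled 3s².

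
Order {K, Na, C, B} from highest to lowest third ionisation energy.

Na > C > K > B

Consider each +2 ion: K²⁺ is already 1 electron into the core; Na²⁺ is already 1 electron into the core; C²⁺ still has 2 valence electrons; B²⁺ still has 1 valence electron.
Usually core removal costs more than valence removal, but here the competition is close: a tightly held n=2 valence electron can cost more to remove than an n=3 core electron, so the actual values have to decide it.
Valence configurations: C²⁺ [He]2s², B²⁺ [He]2s¹.
The numbers (kJ/mol): K 4420, Na 6910, C 4620, B 3660.
So the third ionization energies run B < K < C < Na.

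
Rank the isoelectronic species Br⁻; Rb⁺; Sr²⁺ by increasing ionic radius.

Sr²⁺, Rb⁺, Br⁻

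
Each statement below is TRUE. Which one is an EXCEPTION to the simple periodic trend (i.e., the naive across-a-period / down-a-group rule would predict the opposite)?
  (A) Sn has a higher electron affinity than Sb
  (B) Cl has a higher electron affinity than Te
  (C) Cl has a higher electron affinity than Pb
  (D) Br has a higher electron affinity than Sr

The general trend: electron affinity increases across a period and decreases down a group.
(A) Sn (period 5, group 14) vs Sb (period 5, group 15): the stated order contradicts the simple trend.
(B) Cl (period 3, group 17) vs Te (period 5, group 16): the stated order agrees with the simple trend.
(C) Cl (period 3, group 17) vs Pb (period 6, group 14): the stated order agrees with the simple trend.
(D) Br (period 4, group 17) vs Sr (period 5, group 2): the stated order agrees with the simple trend.
The exception is (A): adding an electron to Sb's half-filled 5p³ is unfavourable, so Sn has the more exothermic EA.

(A)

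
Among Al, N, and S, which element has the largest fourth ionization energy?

The fourth ionization energy removes an electron from the +3 ion. For each element: Al³⁺ is the bare [Ne] core; N³⁺ still has 2 valence electrons; S³⁺ still has 3 valence electrons.
Pulling an electron out of a noble-gas core costs far more than removing a remaining valence electron, so Al sits at the high end of IE_4.
Valence configurations: N³⁺ [He]2s², S³⁺ [Ne]3s²3p¹.
Approximate IE_4 values (kJ/mol): Al 11577, N 7475, S 4556.
Putting it together, IE_4: S < N < Al.

Al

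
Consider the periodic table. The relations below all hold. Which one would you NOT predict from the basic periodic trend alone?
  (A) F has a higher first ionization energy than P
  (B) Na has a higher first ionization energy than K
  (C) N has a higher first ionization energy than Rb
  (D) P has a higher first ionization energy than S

(D)

The general trend: first ionization energy increases across a period and decreases down a group.
(A) F (period 2, group 17) vs P (period 3, group 15): the stated order agrees with the simple trend.
(B) Na (period 3, group 1) vs K (period 4, group 1): the stated order agrees with the simple trend.
(C) N (period 2, group 15) vs Rb (period 5, group 1): the stated order agrees with the simple trend.
(D) P (period 3, group 15) vs S (period 3, group 16): the stated order contradicts the simple trend.
The exception is (D): S (3p⁴) ionizes more easily than half-filled P (3p³) because the paired 3p electron in S is pushed out by e⁻–e⁻ repulsion.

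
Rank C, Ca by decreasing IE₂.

Consider each +1 ion: C⁺ still has 3 valence electrons; Ca⁺ still has 1 valence electron.
All are still removing valence electrons, so compare the +1 ions as you would atoms: IE_2 generally rises across a period (higher Z_eff) and falls down a group (larger shell), subject to the usual subshell exceptions.
Valence configurations: C⁺ [He]2s²2p¹, Ca⁺ [Ar]4s¹.
Tabulated IE_2 (kJ/mol): C 2353, Ca 1145.
Overall IE_2 order: Ca < C.

C > Ca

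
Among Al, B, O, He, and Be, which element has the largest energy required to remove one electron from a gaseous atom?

He is in period 1, group 18; Be is in period 2, group 2; B is in period 2, group 13; O is in period 2, group 16; Al is in period 3, group 13.
Removing the outermost electron gets harder across a period and easier down a group.
Here both period and group differ, so the two effects have to be weighed against each other.
B > Al: B sits above Al in group 13, so the down-group effect alone puts B higher.
Be > B: this pair runs against the simple trend — see the exception note.
O > Be: O lies to the right of Be in period 2, so the across-period effect alone puts O higher.
He > O: relative to O, both the across-period and down-group shifts push He's first ionization energy up.
Note the exception: Be has a higher first ionization energy than B, contrary to the simple trend — removing B's lone 2p electron is easier than breaking Be's filled 2s².
Tabulated first ionization energy (kJ/mol): He 2372, Be 900, B 801, O 1314, Al 578.
The largest energy required to remove one electron from a gaseous atom among these belongs to He.

He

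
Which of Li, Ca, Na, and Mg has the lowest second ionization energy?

Ca

After 1 electron has been removed, what remains? Li⁺ is the bare [He] core; Ca⁺ still has 1 valence electron; Na⁺ is the bare [Ne] core; Mg⁺ still has 1 valence electron.
Core electrons are held far more tightly than valence electrons, so Na and Li top the IE_2 order.
Valence configurations: Ca⁺ [Ar]4s¹, Mg⁺ [Ne]3s¹.
Tabulated IE_2 (kJ/mol): Li 7298, Ca 1145, Na 4562, Mg 1451.
Overall IE_2 order: Ca < Mg < Na < Li.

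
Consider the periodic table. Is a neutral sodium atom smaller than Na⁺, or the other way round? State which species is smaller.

Na⁺

Forming Na⁺ removes 1 electron from Na. Fewer electrons for the same nuclear charge means less shielding and a higher Z_eff on the remaining electrons, and for main-group metals the entire outer shell is lost.
A cation is smaller than its parent atom: Na⁺ < Na.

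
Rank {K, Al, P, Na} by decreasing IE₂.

Na > K > P > Al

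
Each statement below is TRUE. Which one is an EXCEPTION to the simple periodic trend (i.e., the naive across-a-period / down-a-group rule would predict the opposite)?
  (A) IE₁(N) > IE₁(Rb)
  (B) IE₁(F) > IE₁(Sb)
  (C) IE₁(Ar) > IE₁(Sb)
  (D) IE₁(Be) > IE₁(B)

The general trend: first ionisation energy increases across a period and decreases down a group.
(A) N (period 2, group 15) vs Rb (period 5, group 1): the stated order agrees with the simple trend.
(B) F (period 2, group 17) vs Sb (period 5, group 15): the stated order agrees with the simple trend.
(C) Ar (period 3, group 18) vs Sb (period 5, group 15): the stated order agrees with the simple trend.
(D) Be (period 2, group 2) vs B (period 2, group 13): the stated order contradicts the simple trend.
The exception is (D): removing B's lone 2p electron is easier than breaking Be's filled 2s².

(D)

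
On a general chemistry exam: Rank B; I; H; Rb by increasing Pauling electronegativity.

H is in period 1, group 1; B is in period 2, group 13; Rb is in period 5, group 1; I is in period 5, group 17.
Electronegativity increases across a period and decreases down a group, tracking effective nuclear charge and atomic size.
Here both period and group differ, so the two effects have to be weighed against each other.
B > Rb: relative to Rb, both the across-period and down-group shifts push B's electronegativity up.
H > B: the two effects oppose for this pair; the down-group effect wins (2.20 vs 2.04).
I > H: the two effects oppose for this pair; the across-period effect wins (2.66 vs 2.20).
Approximate values (Pauling): H 2.20, B 2.04, Rb 0.82, I 2.66.
So from lowest to highest: Rb < B < H < I.

Rb, B, H, I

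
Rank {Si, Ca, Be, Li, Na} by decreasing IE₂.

Li, Na, Be, Si, Ca

IE_2 is the cost of taking one more electron from the +1 cation: Si⁺ still has 3 valence electrons; Ca⁺ still has 1 valence electron; Be⁺ still has 1 valence electron; Li⁺ is the bare [He] core; Na⁺ is the bare [Ne] core.
Core electrons are held far more tightly than valence electrons, so Na and Li top the IE_2 order.
Valence configurations: Si⁺ [Ne]3s²3p¹, Ca⁺ [Ar]4s¹, Be⁺ [He]2s¹.
Approximate IE_2 values (kJ/mol): Si 1577, Ca 1145, Be 1757, Li 7298, Na 4562.
Hence IE_2: Ca < Si < Be < Na < Li.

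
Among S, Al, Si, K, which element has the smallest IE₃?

Al

The third ionization energy removes an electron from the +2 ion. For each element: S²⁺ still has 4 valence electrons; Al²⁺ still has 1 valence electron; Si²⁺ still has 2 valence electrons; K²⁺ is already 1 electron into the core.
Breaking into a closed-shell core is much more expensive than removing a leftover valence electron — K has the largest IE_3 here.
Valence configurations: S²⁺ [Ne]3s²3p², Al²⁺ [Ne]3s¹, Si²⁺ [Ne]3s².
Approximate IE_3 values (kJ/mol): S 3357, Al 2745, Si 3232, K 4420.
Overall IE_3 order: Al < Si < S < K.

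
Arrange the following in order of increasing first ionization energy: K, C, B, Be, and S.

K, B, Be, S, C

Be is in period 2, group 2; B is in period 2, group 13; C is in period 2, group 14; S is in period 3, group 16; K is in period 4, group 1.
Across a period the outer electron is held more tightly (higher IE₁); down a group it sits in a higher shell, more shielded, and comes off more easily.
These span different periods and groups, so the two trends combine.
B > K: both effects reinforce here, so B is clearly the higher of the two.
Be > B: this pair runs against the simple trend — see the exception note.
S > Be: period and group pull opposite ways; the across-period shift dominates (1000 vs 900 kJ/mol).
C > S: the two effects oppose for this pair; the down-group effect wins (1086 vs 1000 kJ/mol).
Note the exception: Be has a higher first ionization energy than B, contrary to the simple trend — removing B's lone 2p electron is easier than breaking Be's filled 2s².
Approximate values (kJ/mol): Be 900, B 801, C 1086, S 1000, K 419.
So from lowest to highest: K < B < Be < S < C.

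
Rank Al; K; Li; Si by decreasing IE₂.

Consider each +1 ion: Al⁺ still has 2 valence electrons; K⁺ is the bare [Ar] core; Li⁺ is the bare [He] core; Si⁺ still has 3 valence electrons.
Core electrons are held far more tightly than valence electrons, so K and Li top the IE_2 order.
Valence configurations: Al⁺ [Ne]3s², Si⁺ [Ne]3s²3p¹.
Si⁺ loses a lone 3p electron whereas Al⁺ must break into a filled 3s² pair, so IE_2(Al) > IE_2(Si) even though Si has the higher nuclear charge.
The numbers (kJ/mol): Al 1817, K 3052, Li 7298, Si 1577.
Putting it together, IE_2: Si < Al < K < Li.

Li > K > Al > Si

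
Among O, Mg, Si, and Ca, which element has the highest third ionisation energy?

Mg

The third ionization energy removes an electron from the +2 ion. For each element: O²⁺ still has 4 valence electrons; Mg²⁺ is the bare [Ne] core; Si²⁺ still has 2 valence electrons; Ca²⁺ is the bare [Ar] core.
Usually core removal costs more than valence removal, but here the competition is close: a tightly held n=2 valence electron can cost more to remove than an n=3 core electron, so the actual values have to decide it.
Valence configurations: O²⁺ [He]2s²2p², Si²⁺ [Ne]3s².
Tabulated IE_3 (kJ/mol): O 5300, Mg 7733, Si 3232, Ca 4912.
So the third ionization energies run Si < Ca < O < Mg.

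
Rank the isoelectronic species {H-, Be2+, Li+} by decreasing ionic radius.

H-, Li+, Be2+

All of these have 2 electrons, so size is governed by nuclear charge alone: the more protons, the stronger the pull on the same electron cloud, and the smaller the ion.
Nuclear charges: Be2+ (Z=4), Li+ (Z=3), H- (Z=1).
Largest to smallest: H- > Li+ > Be2+.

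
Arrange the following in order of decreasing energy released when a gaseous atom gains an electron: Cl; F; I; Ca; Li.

Adding an electron releases more energy for atoms nearer the top right (short of the noble gases).
These span different periods and groups, so the two trends combine.
Li > Ca: period and group pull opposite ways; the down-group shift dominates (60 vs 2 kJ/mol).
I > Li: period and group pull opposite ways; the across-period shift dominates (295 vs 60 kJ/mol).
F > I: they share group 17; the group trend gives F the larger value.
Cl > F: this pair runs against the simple trend — see the exception note.
Note the exception: Cl has a higher electron affinity than F, contrary to the simple trend — F's small 2p subshell makes the incoming electron feel strong e⁻–e⁻ repulsion, so Cl actually releases more energy on gaining an electron.
For reference (kJ/mol): Li 60, F 328, Cl 349, Ca 2, I 295.
So from highest to lowest: Cl > F > I > Li > Ca.

Cl, F, I, Li, Ca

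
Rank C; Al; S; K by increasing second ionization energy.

Al < S < C < K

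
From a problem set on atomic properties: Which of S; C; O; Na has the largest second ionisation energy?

The second ionization energy removes an electron from the +1 ion. For each element: S⁺ still has 5 valence electrons; C⁺ still has 3 valence electrons; O⁺ still has 5 valence electrons; Na⁺ is the bare [Ne] core.
Pulling an electron out of a noble-gas core costs far more than removing a remaining valence electron, so Na sits at the high end of IE_2.
Valence configurations: S⁺ [Ne]3s²3p³, C⁺ [He]2s²2p¹, O⁺ [He]2s²2p³.
Tabulated IE_2 (kJ/mol): S 2252, C 2353, O 3388, Na 4562.
Hence IE_2: S < C < O < Na.

Na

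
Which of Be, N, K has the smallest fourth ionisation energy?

K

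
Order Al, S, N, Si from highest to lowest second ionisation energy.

N > S > Al > Si

The second ionization energy removes an electron from the +1 ion. For each element: Al⁺ still has 2 valence electrons; S⁺ still has 5 valence electrons; N⁺ still has 4 valence electrons; Si⁺ still has 3 valence electrons.
All are still removing valence electrons, so compare the +1 ions as you would atoms: IE_2 generally rises across a period (higher Z_eff) and falls down a group (larger shell), subject to the usual subshell exceptions.
Valence configurations: Al⁺ [Ne]3s², S⁺ [Ne]3s²3p³, N⁺ [He]2s²2p², Si⁺ [Ne]3s²3p¹.
Si⁺ loses a lone 3p electron whereas Al⁺ must break into a filled 3s² pair, so IE_2(Al) > IE_2(Si) even though Si has the higher nuclear charge.
Tabulated IE_2 (kJ/mol): Al 1817, S 2252, N 2856, Si 1577.
So the second ionization energies run Si < Al < S < N.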